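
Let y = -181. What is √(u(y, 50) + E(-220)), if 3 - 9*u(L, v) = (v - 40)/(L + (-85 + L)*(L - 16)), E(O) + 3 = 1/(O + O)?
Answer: I*√18760037784510/2651220 ≈ 1.6337*I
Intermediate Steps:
E(O) = -3 + 1/(2*O) (E(O) = -3 + 1/(O + O) = -3 + 1/(2*O))
u(L, v) = ⅓ - (-40 + v)/(9*(L + (-85 + L)*(-16 + L))) (u(L, v) = ⅓ - (v - 40)/(9*(L + (-85 + L)*(L - 16))) = ⅓ - (-40 + v)/(9*(L + (-85 + L)*(-16 + L))))
√(u(y, 50) + E(-220)) = √((4120 - 1*50 - 300*(-181) + 3*(-181)²)/(9*(1360 + (-181)² - 100*(-181))) + (-3 + (½)/(-220))) = √((4120 - 50 + 54300 + 3*32761)/(9*(1360 + 32761 + 18100)) + (-3 + (½)*(-1/220))) = √((⅑)*(4120 - 50 + 54300 + 98283)/52221 + (-3 - 1/440)) = √((⅑)*(1/52221)*156653 - 1321/440) = √(156653/469989 - 1321/440) = √(-551928149/206795160) = I*√18760037784510/2651220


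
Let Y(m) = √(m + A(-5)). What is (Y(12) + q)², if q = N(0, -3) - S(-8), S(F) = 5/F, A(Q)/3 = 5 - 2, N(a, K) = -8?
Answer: 4825/64 - 59*√21/4 ≈ 7.7976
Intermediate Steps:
A(Q) = 9 (A(Q) = 3*(5 - 2) = 3*3 = 9)
q = -59/8 (q = -8 - 5/(-8) = -8 - 5*(-1)/8 = -8 - 1*(-5/8) = -8 + 5/8 = -59/8 ≈ -7.3750)
Y(m) = √(9 + m) (Y(m) = √(m + 9) = √(9 + m))
(Y(12) + q)² = (√(9 + 12) - 59/8)² = (√21 - 59/8)² = (-59/8 + √21)²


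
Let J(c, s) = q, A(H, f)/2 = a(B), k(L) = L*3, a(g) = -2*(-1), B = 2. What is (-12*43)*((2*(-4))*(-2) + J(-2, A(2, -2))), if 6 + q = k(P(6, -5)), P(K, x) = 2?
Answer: -8256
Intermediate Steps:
a(g) = 2
k(L) = 3*L
A(H, f) = 4 (A(H, f) = 2*2 = 4)
q = 0 (q = -6 + 3*2 = -6 + 6 = 0)
J(c, s) = 0
(-12*43)*((2*(-4))*(-2) + J(-2, A(2, -2))) = (-12*43)*((2*(-4))*(-2) + 0) = -516*(-8*(-2) + 0) = -516*(16 + 0) = -516*16 = -8256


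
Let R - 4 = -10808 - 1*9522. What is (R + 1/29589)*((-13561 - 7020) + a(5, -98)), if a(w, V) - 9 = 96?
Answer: 12314799042188/29589 ≈ 4.1620e+8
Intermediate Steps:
R = -20326 (R = 4 + (-10808 - 1*9522) = 4 + (-10808 - 9522) = 4 - 20330 = -20326)
a(w, V) = 105 (a(w, V) = 9 + 96 = 105)
(R + 1/29589)*((-13561 - 7020) + a(5, -98)) = (-20326 + 1/29589)*((-13561 - 7020) + 105) = (-20326 + 1/29589)*(-20581 + 105) = -601426013/29589*(-20476) = 12314799042188/29589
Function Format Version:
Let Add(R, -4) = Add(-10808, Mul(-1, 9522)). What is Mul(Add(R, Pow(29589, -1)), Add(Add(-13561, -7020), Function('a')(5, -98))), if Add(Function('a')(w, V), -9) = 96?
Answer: Rational(12314799042188, 29589) ≈ 4.1620e+8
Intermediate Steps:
R = -20326 (R = Add(4, Add(-10808, Mul(-1, 9522))) = Add(4, Add(-10808, -9522)) = Add(4, -20330) = -20326)
Function('a')(w, V) = 105 (Function('a')(w, V) = Add(9, 96) = 105)
Mul(Add(R, Pow(29589, -1)), Add(Add(-13561, -7020), Function('a')(5, -98))) = Mul(Add(-20326, Pow(29589, -1)), Add(Add(-13561, -7020), 105)) = Mul(Add(-20326, Rational(1, 29589)), Add(-20581, 105)) = Mul(Rational(-601426013, 29589), -20476) = Rational(12314799042188, 29589)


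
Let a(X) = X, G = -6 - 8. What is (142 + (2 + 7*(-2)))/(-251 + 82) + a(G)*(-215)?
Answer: 39120/13 ≈ 3009.2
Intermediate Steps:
G = -14
(142 + (2 + 7*(-2)))/(-251 + 82) + a(G)*(-215) = (142 + (2 + 7*(-2)))/(-251 + 82) - 14*(-215) = (142 + (2 - 14))/(-169) + 3010 = (142 - 12)*(-1/169) + 3010 = 130*(-1/169) + 3010 = -10/13 + 3010 = 39120/13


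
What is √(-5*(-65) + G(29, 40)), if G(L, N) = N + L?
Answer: √394 ≈ 19.849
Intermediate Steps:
G(L, N) = L + N
√(-5*(-65) + G(29, 40)) = √(-5*(-65) + (29 + 40)) = √(325 + 69) = √394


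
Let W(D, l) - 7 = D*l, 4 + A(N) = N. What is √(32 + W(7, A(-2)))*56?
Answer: 56*I*√3 ≈ 96.995*I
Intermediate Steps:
A(N) = -4 + N
W(D, l) = 7 + D*l
√(32 + W(7, A(-2)))*56 = √(32 + (7 + 7*(-4 - 2)))*56 = √(32 + (7 + 7*(-6)))*56 = √(32 + (7 - 42))*56 = √(32 - 35)*56 = √(-3)*56 = (I*√3)*56 = 56*I*√3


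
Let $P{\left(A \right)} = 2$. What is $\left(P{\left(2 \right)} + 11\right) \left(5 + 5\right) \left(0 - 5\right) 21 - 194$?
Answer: $-13844$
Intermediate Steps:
$\left(P{\left(2 \right)} + 11\right) \left(5 + 5\right) \left(0 - 5\right) 21 - 194 = \left(2 + 11\right) \left(5 + 5\right) \left(0 - 5\right) 21 - 194 = 13 \cdot 10 \left(-5\right) 21 - 194 = 13 \left(-50\right) 21 - 194 = \left(-650\right) 21 - 194 = -13650 - 194 = -13844$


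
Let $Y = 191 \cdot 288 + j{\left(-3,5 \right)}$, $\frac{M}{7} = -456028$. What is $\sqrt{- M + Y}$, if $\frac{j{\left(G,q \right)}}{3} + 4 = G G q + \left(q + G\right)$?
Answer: $\sqrt{3247333} \approx 1802.0$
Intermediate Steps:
$M = -3192196$ ($M = 7 \left(-456028\right) = -3192196$)
$j{\left(G,q \right)} = -12 + 3 G + 3 q + 3 q G^{2}$ ($j{\left(G,q \right)} = -12 + 3 \left(G G q + \left(q + G\right)\right) = -12 + 3 \left(G^{2} q + \left(G + q\right)\right) = -12 + 3 \left(q G^{2} + \left(G + q\right)\right) = -12 + 3 \left(G + q + q G^{2}\right) = -12 + \left(3 G + 3 q + 3 q G^{2}\right) = -12 + 3 G + 3 q + 3 q G^{2}$)
$Y = 55137$ ($Y = 191 \cdot 288 + \left(-12 + 3 \left(-3\right) + 3 \cdot 5 + 3 \cdot 5 \left(-3\right)^{2}\right) = 55008 + \left(-12 - 9 + 15 + 3 \cdot 5 \cdot 9\right) = 55008 + \left(-12 - 9 + 15 + 135\right) = 55008 + 129 = 55137$)
$\sqrt{- M + Y} = \sqrt{\left(-1\right) \left(-3192196\right) + 55137} = \sqrt{3192196 + 55137} = \sqrt{3247333}$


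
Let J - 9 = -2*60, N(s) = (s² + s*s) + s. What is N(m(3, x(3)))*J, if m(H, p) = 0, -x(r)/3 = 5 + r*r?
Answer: 0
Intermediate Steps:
x(r) = -15 - 3*r² (x(r) = -3*(5 + r*r) = -3*(5 + r²) = -15 - 3*r²)
N(s) = s + 2*s² (N(s) = (s² + s²) + s = 2*s² + s = s + 2*s²)
J = -111 (J = 9 - 2*60 = 9 - 120 = -111)
N(m(3, x(3)))*J = (0*(1 + 2*0))*(-111) = (0*(1 + 0))*(-111) = (0*1)*(-111) = 0*(-111) = 0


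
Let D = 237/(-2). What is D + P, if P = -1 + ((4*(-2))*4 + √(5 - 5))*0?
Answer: -239/2 ≈ -119.50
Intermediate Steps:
D = -237/2 (D = 237*(-½) = -237/2 ≈ -118.50)
P = -1 (P = -1 + (-8*4 + √0)*0 = -1 + (-32 + 0)*0 = -1 - 32*0 = -1 + 0 = -1)
D + P = -237/2 - 1 = -239/2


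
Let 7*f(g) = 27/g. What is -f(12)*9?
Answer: -81/28 ≈ -2.8929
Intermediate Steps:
f(g) = 27/(7*g) (f(g) = (27/g)/7 = 27/(7*g))
-f(12)*9 = -27/(7*12)*9 = -1*9/28*9 = -9/28*9 = -81/28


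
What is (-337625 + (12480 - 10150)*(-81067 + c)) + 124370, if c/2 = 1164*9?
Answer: -140281205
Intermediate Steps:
c = 20952 (c = 2*(1164*9) = 2*10476 = 20952)
(-337625 + (12480 - 10150)*(-81067 + c)) + 124370 = (-337625 + (12480 - 10150)*(-81067 + 20952)) + 124370 = (-337625 + 2330*(-60115)) + 124370 = (-337625 - 140067950) + 124370 = -140405575 + 124370 = -140281205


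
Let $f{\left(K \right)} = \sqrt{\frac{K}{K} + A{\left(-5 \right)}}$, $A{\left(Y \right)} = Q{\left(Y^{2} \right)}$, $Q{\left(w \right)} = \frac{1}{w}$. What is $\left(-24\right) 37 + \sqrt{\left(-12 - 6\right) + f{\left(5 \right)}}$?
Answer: $-888 + \frac{i \sqrt{450 - 5 \sqrt{26}}}{5} \approx -888.0 + 4.1207 i$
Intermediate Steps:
$A{\left(Y \right)} = \frac{1}{Y^{2}}$
$f{\left(K \right)} = \frac{\sqrt{26}}{5}$ ($f{\left(K \right)} = \sqrt{\frac{K}{K} + \frac{1}{25}} = \sqrt{1 + \frac{1}{25}} = \sqrt{\frac{26}{25}} = \frac{\sqrt{26}}{5}$)
$\left(-24\right) 37 + \sqrt{\left(-12 - 6\right) + f{\left(5 \right)}} = \left(-24\right) 37 + \sqrt{\left(-12 - 6\right) + \frac{\sqrt{26}}{5}} = -888 + \sqrt{\left(-12 - 6\right) + \frac{\sqrt{26}}{5}} = -888 + \sqrt{-18 + \frac{\sqrt{26}}{5}}$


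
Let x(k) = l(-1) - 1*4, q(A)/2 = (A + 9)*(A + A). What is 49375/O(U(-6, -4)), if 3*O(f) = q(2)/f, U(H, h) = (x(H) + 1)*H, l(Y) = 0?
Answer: 1333125/44 ≈ 30298.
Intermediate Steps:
q(A) = 4*A*(9 + A) (q(A) = 2*((A + 9)*(A + A)) = 2*((9 + A)*(2*A)) = 2*(2*A*(9 + A)) = 4*A*(9 + A))
x(k) = -4 (x(k) = 0 - 1*4 = 0 - 4 = -4)
U(H, h) = -3*H (U(H, h) = (-4 + 1)*H = -3*H)
O(f) = 88/(3*f) (O(f) = ((4*2*(9 + 2))/f)/3 = ((4*2*11)/f)/3 = (88/f)/3 = 88/(3*f))
49375/O(U(-6, -4)) = 49375/((88/(3*((-3*(-6)))))) = 49375/(((88/3)/18)) = 49375/(((88/3)*(1/18))) = 49375/(44/27) = 49375*(27/44) = 1333125/44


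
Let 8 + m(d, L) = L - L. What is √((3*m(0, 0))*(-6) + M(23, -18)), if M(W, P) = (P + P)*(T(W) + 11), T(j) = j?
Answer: 6*I*√30 ≈ 32.863*I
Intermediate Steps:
m(d, L) = -8 (m(d, L) = -8 + (L - L) = -8 + 0 = -8)
M(W, P) = 2*P*(11 + W) (M(W, P) = (P + P)*(W + 11) = (2*P)*(11 + W) = 2*P*(11 + W))
√((3*m(0, 0))*(-6) + M(23, -18)) = √((3*(-8))*(-6) + 2*(-18)*(11 + 23)) = √(-24*(-6) + 2*(-18)*34) = √(144 - 1224) = √(-1080) = 6*I*√30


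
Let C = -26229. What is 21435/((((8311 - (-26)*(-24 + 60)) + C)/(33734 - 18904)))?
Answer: -158940525/8491 ≈ -18719.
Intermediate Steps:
21435/((((8311 - (-26)*(-24 + 60)) + C)/(33734 - 18904))) = 21435/((((8311 - (-26)*(-24 + 60)) - 26229)/(33734 - 18904))) = 21435/((((8311 - (-26)*36) - 26229)/14830)) = 21435/((((8311 - 1*(-936)) - 26229)*(1/14830))) = 21435/((((8311 + 936) - 26229)*(1/14830))) = 21435/(((9247 - 26229)*(1/14830))) = 21435/((-16982*1/14830)) = 21435/(-8491/7415) = 21435*(-7415/8491) = -158940525/8491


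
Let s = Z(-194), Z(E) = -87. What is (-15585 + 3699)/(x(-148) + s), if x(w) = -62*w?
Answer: -11886/9089 ≈ -1.3077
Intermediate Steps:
s = -87
(-15585 + 3699)/(x(-148) + s) = (-15585 + 3699)/(-62*(-148) - 87) = -11886/(9176 - 87) = -11886/9089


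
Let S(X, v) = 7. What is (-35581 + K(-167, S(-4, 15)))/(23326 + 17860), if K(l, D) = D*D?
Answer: -17766/20593 ≈ -0.86272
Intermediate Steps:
K(l, D) = D²
(-35581 + K(-167, S(-4, 15)))/(23326 + 17860) = (-35581 + 7²)/(23326 + 17860) = (-35581 + 49)/41186 = -35532*1/41186 = -17766/20593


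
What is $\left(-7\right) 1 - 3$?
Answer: $-10$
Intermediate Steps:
$\left(-7\right) 1 - 3 = -7 - 3 = -10$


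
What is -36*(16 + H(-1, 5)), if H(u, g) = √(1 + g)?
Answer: -576 - 36*√6 ≈ -664.18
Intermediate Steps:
-36*(16 + H(-1, 5)) = -36*(16 + √(1 + 5)) = -36*(16 + √6) = -576 - 36*√6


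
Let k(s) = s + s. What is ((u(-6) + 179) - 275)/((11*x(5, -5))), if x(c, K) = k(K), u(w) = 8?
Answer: ⅘ ≈ 0.80000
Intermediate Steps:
k(s) = 2*s
x(c, K) = 2*K
((u(-6) + 179) - 275)/((11*x(5, -5))) = ((8 + 179) - 275)/((11*(2*(-5)))) = (187 - 275)/((11*(-10))) = -88/(-110) = -88*(-1/110) = ⅘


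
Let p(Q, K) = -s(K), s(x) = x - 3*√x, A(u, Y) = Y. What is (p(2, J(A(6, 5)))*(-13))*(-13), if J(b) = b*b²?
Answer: -21125 + 2535*√5 ≈ -15457.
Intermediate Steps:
J(b) = b³
p(Q, K) = -K + 3*√K (p(Q, K) = -(K - 3*√K) = -K + 3*√K)
(p(2, J(A(6, 5)))*(-13))*(-13) = ((-1*5³ + 3*√(5³))*(-13))*(-13) = ((-1*125 + 3*√125)*(-13))*(-13) = ((-125 + 3*(5*√5))*(-13))*(-13) = ((-125 + 15*√5)*(-13))*(-13) = (1625 - 195*√5)*(-13) = -21125 + 2535*√5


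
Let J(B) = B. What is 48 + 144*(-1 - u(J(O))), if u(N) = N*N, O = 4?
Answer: -2400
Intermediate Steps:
u(N) = N²
48 + 144*(-1 - u(J(O))) = 48 + 144*(-1 - 1*4²) = 48 + 144*(-1 - 1*16) = 48 + 144*(-1 - 16) = 48 + 144*(-17) = 48 - 2448 = -2400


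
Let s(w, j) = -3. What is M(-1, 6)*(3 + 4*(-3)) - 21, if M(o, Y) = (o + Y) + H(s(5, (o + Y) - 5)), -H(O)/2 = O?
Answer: -120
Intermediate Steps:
H(O) = -2*O
M(o, Y) = 6 + Y + o (M(o, Y) = (o + Y) - 2*(-3) = (Y + o) + 6 = 6 + Y + o)
M(-1, 6)*(3 + 4*(-3)) - 21 = (6 + 6 - 1)*(3 + 4*(-3)) - 21 = 11*(3 - 12) - 21 = 11*(-9) - 21 = -99 - 21 = -120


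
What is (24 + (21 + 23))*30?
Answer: 2040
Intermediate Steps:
(24 + (21 + 23))*30 = (24 + 44)*30 = 68*30 = 2040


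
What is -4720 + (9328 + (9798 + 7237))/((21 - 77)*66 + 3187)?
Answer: -2428843/509 ≈ -4771.8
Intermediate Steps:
-4720 + (9328 + (9798 + 7237))/((21 - 77)*66 + 3187) = -4720 + (9328 + 17035)/(-56*66 + 3187) = -4720 + 26363/(-3696 + 3187) = -4720 + 26363/(-509) = -4720 + 26363*(-1/509) = -4720 - 26363/509 = -2428843/509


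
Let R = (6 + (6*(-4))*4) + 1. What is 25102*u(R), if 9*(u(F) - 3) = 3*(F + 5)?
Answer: -627550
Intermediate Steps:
R = -89 (R = (6 - 24*4) + 1 = (6 - 96) + 1 = -90 + 1 = -89)
u(F) = 14/3 + F/3 (u(F) = 3 + (3*(F + 5))/9 = 3 + (3*(5 + F))/9 = 3 + (15 + 3*F)/9 = 3 + (5/3 + F/3) = 14/3 + F/3)
25102*u(R) = 25102*(14/3 + (⅓)*(-89)) = 25102*(14/3 - 89/3) = 25102*(-25) = -627550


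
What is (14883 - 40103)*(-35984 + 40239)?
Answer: -107311100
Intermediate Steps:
(14883 - 40103)*(-35984 + 40239) = -25220*4255 = -107311100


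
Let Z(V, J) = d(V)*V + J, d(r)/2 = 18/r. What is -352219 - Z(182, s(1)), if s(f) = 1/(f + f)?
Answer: -704511/2 ≈ -3.5226e+5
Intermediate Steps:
d(r) = 36/r (d(r) = 2*(18/r) = 36/r)
s(f) = 1/(2*f)
Z(V, J) = 36 + J (Z(V, J) = (36/V)*V + J = 36 + J)
-352219 - Z(182, s(1)) = -352219 - (36 + (½)/1) = -352219 - (36 + (½)*1) = -352219 - (36 + ½) = -352219 - 1*73/2 = -352219 - 73/2 = -704511/2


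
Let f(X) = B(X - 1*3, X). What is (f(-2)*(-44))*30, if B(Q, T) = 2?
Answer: -2640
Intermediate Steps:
f(X) = 2
(f(-2)*(-44))*30 = (2*(-44))*30 = -88*30 = -2640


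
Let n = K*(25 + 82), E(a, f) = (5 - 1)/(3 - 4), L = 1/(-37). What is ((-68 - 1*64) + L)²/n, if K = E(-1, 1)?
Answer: -23863225/585932 ≈ -40.727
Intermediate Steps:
L = -1/37 ≈ -0.027027
E(a, f) = -4 (E(a, f) = 4/(-1) = 4*(-1) = -4)
K = -4
n = -428 (n = -4*(25 + 82) = -4*107 = -428)
((-68 - 1*64) + L)²/n = ((-68 - 1*64) - 1/37)²/(-428) = ((-68 - 64) - 1/37)²*(-1/428) = (-132 - 1/37)²*(-1/428) = (-4885/37)²*(-1/428) = (23863225/1369)*(-1/428) = -23863225/585932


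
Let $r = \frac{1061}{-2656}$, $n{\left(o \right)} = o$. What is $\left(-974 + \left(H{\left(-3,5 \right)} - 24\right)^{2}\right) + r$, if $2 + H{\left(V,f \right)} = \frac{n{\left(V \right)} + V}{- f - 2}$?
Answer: $- \frac{44539989}{130144} \approx -342.24$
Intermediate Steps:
$H{\left(V,f \right)} = -2 + \frac{2 V}{-2 - f}$ ($H{\left(V,f \right)} = -2 + \frac{V + V}{- f - 2} = -2 + \frac{2 V}{-2 - f}$)
$r = - \frac{1061}{2656}$ ($r = 1061 \left(- \frac{1}{2656}\right) = - \frac{1061}{2656} \approx -0.39947$)
$\left(-974 + \left(H{\left(-3,5 \right)} - 24\right)^{2}\right) + r = \left(-974 + \left(\frac{2 \left(-2 - -3 - 5\right)}{2 + 5} - 24\right)^{2}\right) - \frac{1061}{2656} = \left(-974 + \left(\frac{2 \left(-2 + 3 - 5\right)}{7} - 24\right)^{2}\right) - \frac{1061}{2656} = \left(-974 + \left(2 \cdot \frac{1}{7} \left(-4\right) - 24\right)^{2}\right) - \frac{1061}{2656} = \left(-974 + \left(- \frac{8}{7} - 24\right)^{2}\right) - \frac{1061}{2656} = \left(-974 + \left(- \frac{176}{7}\right)^{2}\right) - \frac{1061}{2656} = \left(-974 + \frac{30976}{49}\right) - \frac{1061}{2656} = - \frac{16750}{49} - \frac{1061}{2656} = - \frac{44539989}{130144}$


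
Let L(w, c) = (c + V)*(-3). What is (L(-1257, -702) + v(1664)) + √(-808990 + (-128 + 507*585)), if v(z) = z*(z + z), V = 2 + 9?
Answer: 5539865 + 3*I*√56947 ≈ 5.5399e+6 + 715.91*I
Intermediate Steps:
V = 11
v(z) = 2*z² (v(z) = z*(2*z) = 2*z²)
L(w, c) = -33 - 3*c (L(w, c) = (c + 11)*(-3) = (11 + c)*(-3) = -33 - 3*c)
(L(-1257, -702) + v(1664)) + √(-808990 + (-128 + 507*585)) = ((-33 - 3*(-702)) + 2*1664²) + √(-808990 + (-128 + 507*585)) = ((-33 + 2106) + 2*2768896) + √(-808990 + (-128 + 296595)) = (2073 + 5537792) + √(-808990 + 296467) = 5539865 + √(-512523) = 5539865 + 3*I*√56947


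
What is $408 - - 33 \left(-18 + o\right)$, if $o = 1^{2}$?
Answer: $-153$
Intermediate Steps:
$o = 1$
$408 - - 33 \left(-18 + o\right) = 408 - - 33 \left(-18 + 1\right) = 408 - \left(-33\right) \left(-17\right) = 408 - 561 = -153$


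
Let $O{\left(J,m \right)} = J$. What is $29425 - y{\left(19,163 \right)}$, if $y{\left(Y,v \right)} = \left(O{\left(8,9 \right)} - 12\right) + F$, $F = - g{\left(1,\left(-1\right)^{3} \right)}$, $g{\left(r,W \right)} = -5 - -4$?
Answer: $29428$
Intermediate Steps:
$g{\left(r,W \right)} = -1$ ($g{\left(r,W \right)} = -5 + 4 = -1$)
$F = 1$ ($F = \left(-1\right) \left(-1\right) = 1$)
$y{\left(Y,v \right)} = -3$ ($y{\left(Y,v \right)} = \left(8 - 12\right) + 1 = -4 + 1 = -3$)
$29425 - y{\left(19,163 \right)} = 29425 - -3 = 29425 + 3 = 29428$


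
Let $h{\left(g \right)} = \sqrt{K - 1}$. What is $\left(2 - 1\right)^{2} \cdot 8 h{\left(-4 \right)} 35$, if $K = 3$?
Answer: $280 \sqrt{2} \approx 395.98$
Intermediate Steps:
$h{\left(g \right)} = \sqrt{2}$ ($h{\left(g \right)} = \sqrt{3 - 1} = \sqrt{2}$)
$\left(2 - 1\right)^{2} \cdot 8 h{\left(-4 \right)} 35 = \left(2 - 1\right)^{2} \cdot 8 \sqrt{2} \cdot 35 = 1^{2} \cdot 8 \sqrt{2} \cdot 35 = 1 \cdot 8 \sqrt{2} \cdot 35 = 8 \sqrt{2} \cdot 35 = 280 \sqrt{2}$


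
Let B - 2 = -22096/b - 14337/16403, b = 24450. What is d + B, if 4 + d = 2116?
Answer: 423556900781/200526675 ≈ 2112.2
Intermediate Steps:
d = 2112 (d = -4 + 2116 = 2112)
B = 44563181/200526675 (B = 2 + (-22096/24450 - 14337/16403) = 2 + (-22096*1/24450 - 14337*1/16403) = 2 + (-11048/12225 - 14337/16403) = 2 - 356490169/200526675 = 44563181/200526675 ≈ 0.22223)
d + B = 2112 + 44563181/200526675 = 423556900781/200526675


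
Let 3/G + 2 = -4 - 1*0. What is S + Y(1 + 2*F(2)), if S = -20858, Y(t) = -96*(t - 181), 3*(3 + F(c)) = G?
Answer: -2970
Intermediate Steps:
G = -½ (G = 3/(-2 + (-4 - 1*0)) = 3/(-2 + (-4 + 0)) = 3/(-2 - 4) = 3/(-6) = 3*(-⅙) = -½ ≈ -0.50000)
F(c) = -19/6 (F(c) = -3 + (⅓)*(-½) = -3 - ⅙ = -19/6)
Y(t) = 17376 - 96*t (Y(t) = -96*(-181 + t) = 17376 - 96*t)
S + Y(1 + 2*F(2)) = -20858 + (17376 - 96*(1 + 2*(-19/6))) = -20858 + (17376 - 96*(1 - 19/3)) = -20858 + (17376 - 96*(-16/3)) = -20858 + (17376 + 512) = -20858 + 17888 = -2970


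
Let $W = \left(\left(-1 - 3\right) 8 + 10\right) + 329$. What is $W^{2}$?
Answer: $94249$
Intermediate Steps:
$W = 307$ ($W = \left(\left(-1 - 3\right) 8 + 10\right) + 329 = \left(\left(-4\right) 8 + 10\right) + 329 = \left(-32 + 10\right) + 329 = -22 + 329 = 307$)
$W^{2} = 307^{2} = 94249$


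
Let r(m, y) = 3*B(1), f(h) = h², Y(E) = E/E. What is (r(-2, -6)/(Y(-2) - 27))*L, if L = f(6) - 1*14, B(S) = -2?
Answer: 66/13 ≈ 5.0769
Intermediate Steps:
Y(E) = 1
r(m, y) = -6 (r(m, y) = 3*(-2) = -6)
L = 22 (L = 6² - 1*14 = 36 - 14 = 22)
(r(-2, -6)/(Y(-2) - 27))*L = -6/(1 - 27)*22 = -6/(-26)*22 = -6*(-1/26)*22 = (3/13)*22 = 66/13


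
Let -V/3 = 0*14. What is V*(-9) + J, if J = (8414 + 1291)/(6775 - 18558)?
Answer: -9705/11783 ≈ -0.82364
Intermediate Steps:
V = 0 (V = -0*14 = -3*0 = 0)
J = -9705/11783 (J = 9705/(-11783) = 9705*(-1/11783) = -9705/11783 ≈ -0.82364)
V*(-9) + J = 0*(-9) - 9705/11783 = 0 - 9705/11783 = -9705/11783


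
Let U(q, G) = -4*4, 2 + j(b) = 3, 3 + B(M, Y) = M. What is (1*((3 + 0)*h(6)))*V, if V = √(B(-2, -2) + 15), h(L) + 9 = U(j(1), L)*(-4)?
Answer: 165*√10 ≈ 521.78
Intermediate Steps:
B(M, Y) = -3 + M
j(b) = 1 (j(b) = -2 + 3 = 1)
U(q, G) = -16
h(L) = 55 (h(L) = -9 - 16*(-4) = -9 + 64 = 55)
V = √10 (V = √((-3 - 2) + 15) = √(-5 + 15) = √10 ≈ 3.1623)
(1*((3 + 0)*h(6)))*V = (1*((3 + 0)*55))*√10 = (1*(3*55))*√10 = (1*165)*√10 = 165*√10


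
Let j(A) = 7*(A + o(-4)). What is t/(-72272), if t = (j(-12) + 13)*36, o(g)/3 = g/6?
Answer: 765/18068 ≈ 0.042340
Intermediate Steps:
o(g) = g/2 (o(g) = 3*(g/6) = g/2)
j(A) = -14 + 7*A (j(A) = 7*(A + (1/2)*(-4)) = 7*(A - 2) = 7*(-2 + A) = -14 + 7*A)
t = -3060 (t = ((-14 + 7*(-12)) + 13)*36 = ((-14 - 84) + 13)*36 = (-98 + 13)*36 = -85*36 = -3060)
t/(-72272) = -3060/(-72272) = -3060*(-1/72272) = 765/18068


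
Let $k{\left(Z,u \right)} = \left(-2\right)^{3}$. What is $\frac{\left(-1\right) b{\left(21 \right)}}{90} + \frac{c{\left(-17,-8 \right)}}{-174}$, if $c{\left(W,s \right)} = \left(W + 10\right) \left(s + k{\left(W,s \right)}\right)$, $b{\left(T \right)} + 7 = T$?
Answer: $- \frac{1043}{1305} \approx -0.79923$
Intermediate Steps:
$b{\left(T \right)} = -7 + T$
$k{\left(Z,u \right)} = -8$
$c{\left(W,s \right)} = \left(-8 + s\right) \left(10 + W\right)$ ($c{\left(W,s \right)} = \left(W + 10\right) \left(s - 8\right) = \left(10 + W\right) \left(-8 + s\right) = \left(-8 + s\right) \left(10 + W\right)$)
$\frac{\left(-1\right) b{\left(21 \right)}}{90} + \frac{c{\left(-17,-8 \right)}}{-174} = \frac{\left(-1\right) \left(-7 + 21\right)}{90} + \frac{-80 - -136 + 10 \left(-8\right) - -136}{-174} = \left(-1\right) 14 \cdot \frac{1}{90} + \left(-80 + 136 - 80 + 136\right) \left(- \frac{1}{174}\right) = \left(-14\right) \frac{1}{90} + 112 \left(- \frac{1}{174}\right) = - \frac{7}{45} - \frac{56}{87} = - \frac{1043}{1305}$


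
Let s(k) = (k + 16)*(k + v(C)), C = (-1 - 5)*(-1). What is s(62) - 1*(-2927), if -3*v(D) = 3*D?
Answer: 7295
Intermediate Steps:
C = 6 (C = -6*(-1) = 6)
v(D) = -D
s(k) = (-6 + k)*(16 + k) (s(k) = (k + 16)*(k - 1*6) = (16 + k)*(k - 6) = (16 + k)*(-6 + k) = (-6 + k)*(16 + k))
s(62) - 1*(-2927) = (-96 + 62² + 10*62) - 1*(-2927) = (-96 + 3844 + 620) + 2927 = 4368 + 2927 = 7295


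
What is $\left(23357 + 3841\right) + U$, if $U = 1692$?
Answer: $28890$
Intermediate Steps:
$\left(23357 + 3841\right) + U = \left(23357 + 3841\right) + 1692 = 27198 + 1692 = 28890$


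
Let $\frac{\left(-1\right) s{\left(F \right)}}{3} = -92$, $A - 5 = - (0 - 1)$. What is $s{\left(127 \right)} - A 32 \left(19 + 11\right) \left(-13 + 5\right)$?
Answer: $46356$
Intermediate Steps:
$A = 6$ ($A = 5 - \left(0 - 1\right) = 5 - -1 = 5 + 1 = 6$)
$s{\left(F \right)} = 276$ ($s{\left(F \right)} = \left(-3\right) \left(-92\right) = 276$)
$s{\left(127 \right)} - A 32 \left(19 + 11\right) \left(-13 + 5\right) = 276 - 6 \cdot 32 \left(19 + 11\right) \left(-13 + 5\right) = 276 - 192 \cdot 30 \left(-8\right) = 276 - 192 \left(-240\right) = 276 - -46080 = 276 + 46080 = 46356$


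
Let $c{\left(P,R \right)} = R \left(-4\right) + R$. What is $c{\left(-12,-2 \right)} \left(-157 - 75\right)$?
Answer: $-1392$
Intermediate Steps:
$c{\left(P,R \right)} = - 3 R$ ($c{\left(P,R \right)} = - 4 R + R = - 3 R$)
$c{\left(-12,-2 \right)} \left(-157 - 75\right) = \left(-3\right) \left(-2\right) \left(-157 - 75\right) = 6 \left(-232\right) = -1392$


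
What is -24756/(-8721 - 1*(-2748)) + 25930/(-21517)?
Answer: 125931654/42840347 ≈ 2.9396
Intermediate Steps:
-24756/(-8721 - 1*(-2748)) + 25930/(-21517) = -24756/(-8721 + 2748) + 25930*(-1/21517) = -24756/(-5973) - 25930/21517 = -24756*(-1/5973) - 25930/21517 = 8252/1991 - 25930/21517 = 125931654/42840347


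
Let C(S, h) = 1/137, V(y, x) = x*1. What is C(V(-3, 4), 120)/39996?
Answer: 1/5479452 ≈ 1.8250e-7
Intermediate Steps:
V(y, x) = x
C(S, h) = 1/137
C(V(-3, 4), 120)/39996 = (1/137)/39996 = (1/137)*(1/39996) = 1/5479452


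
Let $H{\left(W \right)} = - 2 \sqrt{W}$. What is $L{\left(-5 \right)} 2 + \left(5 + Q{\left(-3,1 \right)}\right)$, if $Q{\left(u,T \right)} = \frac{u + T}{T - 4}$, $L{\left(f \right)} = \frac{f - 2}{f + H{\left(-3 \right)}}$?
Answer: $\frac{839}{111} - \frac{28 i \sqrt{3}}{37} \approx 7.5586 - 1.3107 i$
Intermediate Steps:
$L{\left(f \right)} = \frac{-2 + f}{f - 2 i \sqrt{3}}$ ($L{\left(f \right)} = \frac{f - 2}{f - 2 \sqrt{-3}} = \frac{-2 + f}{f - 2 i \sqrt{3}}$)
$Q{\left(u,T \right)} = \frac{T + u}{-4 + T}$
$L{\left(-5 \right)} 2 + \left(5 + Q{\left(-3,1 \right)}\right) = \frac{-2 - 5}{-5 - 2 i \sqrt{3}} \cdot 2 + \left(5 + \frac{1 - 3}{-4 + 1}\right) = \frac{1}{-5 - 2 i \sqrt{3}} \left(-7\right) 2 + \left(5 + \frac{1}{-3} \left(-2\right)\right) = - \frac{7}{-5 - 2 i \sqrt{3}} \cdot 2 + \left(5 - - \frac{2}{3}\right) = - \frac{14}{-5 - 2 i \sqrt{3}} + \left(5 + \frac{2}{3}\right) = - \frac{14}{-5 - 2 i \sqrt{3}} + \frac{17}{3} = \frac{17}{3} - \frac{14}{-5 - 2 i \sqrt{3}}$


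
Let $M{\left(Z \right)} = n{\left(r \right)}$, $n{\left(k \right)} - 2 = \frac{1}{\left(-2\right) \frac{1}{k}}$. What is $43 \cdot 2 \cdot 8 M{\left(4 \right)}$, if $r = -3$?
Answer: $2408$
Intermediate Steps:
$n{\left(k \right)} = 2 - \frac{k}{2}$ ($n{\left(k \right)} = 2 + \frac{1}{\left(-2\right) \frac{1}{k}} = 2 - \frac{k}{2}$)
$M{\left(Z \right)} = \frac{7}{2}$ ($M{\left(Z \right)} = 2 - - \frac{3}{2} = 2 + \frac{3}{2} = \frac{7}{2}$)
$43 \cdot 2 \cdot 8 M{\left(4 \right)} = 43 \cdot 2 \cdot 8 \cdot \frac{7}{2} = 43 \cdot 16 \cdot \frac{7}{2} = 688 \cdot \frac{7}{2} = 2408$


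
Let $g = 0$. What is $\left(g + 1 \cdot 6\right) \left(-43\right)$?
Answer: $-258$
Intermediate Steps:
$\left(g + 1 \cdot 6\right) \left(-43\right) = \left(0 + 1 \cdot 6\right) \left(-43\right) = \left(0 + 6\right) \left(-43\right) = 6 \left(-43\right) = -258$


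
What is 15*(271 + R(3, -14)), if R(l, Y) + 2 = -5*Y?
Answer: 5085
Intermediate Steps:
R(l, Y) = -2 - 5*Y
15*(271 + R(3, -14)) = 15*(271 + (-2 - 5*(-14))) = 15*(271 + (-2 + 70)) = 15*(271 + 68) = 15*339 = 5085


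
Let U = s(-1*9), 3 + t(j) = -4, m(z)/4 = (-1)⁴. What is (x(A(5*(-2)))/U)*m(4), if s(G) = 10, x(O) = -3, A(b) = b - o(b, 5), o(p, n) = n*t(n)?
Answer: -6/5 ≈ -1.2000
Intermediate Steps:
m(z) = 4 (m(z) = 4*(-1)⁴ = 4*1 = 4)
t(j) = -7 (t(j) = -3 - 4 = -7)
o(p, n) = -7*n (o(p, n) = n*(-7) = -7*n)
A(b) = 35 + b (A(b) = b - (-7)*5 = b - 1*(-35) = b + 35 = 35 + b)
U = 10
(x(A(5*(-2)))/U)*m(4) = -3/10*4 = -6/5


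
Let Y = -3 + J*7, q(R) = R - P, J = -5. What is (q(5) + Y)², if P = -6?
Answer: 729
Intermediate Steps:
q(R) = 6 + R (q(R) = R - 1*(-6) = R + 6 = 6 + R)
Y = -38 (Y = -3 - 5*7 = -3 - 35 = -38)
(q(5) + Y)² = ((6 + 5) - 38)² = (11 - 38)² = (-27)² = 729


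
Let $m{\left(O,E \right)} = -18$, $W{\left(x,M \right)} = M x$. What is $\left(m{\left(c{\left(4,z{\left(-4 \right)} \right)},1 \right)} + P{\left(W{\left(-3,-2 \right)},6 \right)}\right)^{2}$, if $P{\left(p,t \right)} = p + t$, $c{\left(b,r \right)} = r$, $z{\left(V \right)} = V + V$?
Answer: $36$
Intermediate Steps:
$z{\left(V \right)} = 2 V$
$\left(m{\left(c{\left(4,z{\left(-4 \right)} \right)},1 \right)} + P{\left(W{\left(-3,-2 \right)},6 \right)}\right)^{2} = \left(-18 + \left(\left(-2\right) \left(-3\right) + 6\right)\right)^{2} = \left(-18 + \left(6 + 6\right)\right)^{2} = \left(-18 + 12\right)^{2} = \left(-6\right)^{2} = 36$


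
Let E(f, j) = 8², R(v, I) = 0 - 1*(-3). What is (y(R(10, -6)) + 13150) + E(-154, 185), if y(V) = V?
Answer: 13217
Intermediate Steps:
R(v, I) = 3 (R(v, I) = 0 + 3 = 3)
E(f, j) = 64
(y(R(10, -6)) + 13150) + E(-154, 185) = (3 + 13150) + 64 = 13153 + 64 = 13217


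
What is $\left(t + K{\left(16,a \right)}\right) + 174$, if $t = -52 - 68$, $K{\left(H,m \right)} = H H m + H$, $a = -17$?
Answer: $-4282$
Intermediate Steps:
$K{\left(H,m \right)} = H + m H^{2}$ ($K{\left(H,m \right)} = H^{2} m + H = m H^{2} + H = H + m H^{2}$)
$t = -120$ ($t = -52 - 68 = -120$)
$\left(t + K{\left(16,a \right)}\right) + 174 = \left(-120 + 16 \left(1 + 16 \left(-17\right)\right)\right) + 174 = \left(-120 + 16 \left(1 - 272\right)\right) + 174 = \left(-120 + 16 \left(-271\right)\right) + 174 = \left(-120 - 4336\right) + 174 = -4456 + 174 = -4282$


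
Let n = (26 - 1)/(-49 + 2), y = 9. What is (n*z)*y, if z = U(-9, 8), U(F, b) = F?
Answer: 2025/47 ≈ 43.085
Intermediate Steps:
z = -9
n = -25/47 (n = 25/(-47) = 25*(-1/47) = -25/47 ≈ -0.53191)
(n*z)*y = -25/47*(-9)*9 = (225/47)*9 = 2025/47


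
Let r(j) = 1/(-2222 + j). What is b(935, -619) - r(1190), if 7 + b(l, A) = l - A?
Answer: 1596505/1032 ≈ 1547.0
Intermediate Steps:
b(l, A) = -7 + l - A (b(l, A) = -7 + (l - A) = -7 + l - A)
b(935, -619) - r(1190) = (-7 + 935 - 1*(-619)) - 1/(-2222 + 1190) = (-7 + 935 + 619) - 1/(-1032) = 1547 - 1*(-1/1032) = 1547 + 1/1032 = 1596505/1032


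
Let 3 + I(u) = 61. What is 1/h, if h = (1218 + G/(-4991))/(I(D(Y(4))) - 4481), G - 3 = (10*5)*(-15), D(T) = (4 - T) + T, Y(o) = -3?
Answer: -22075193/6079785 ≈ -3.6309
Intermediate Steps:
D(T) = 4
I(u) = 58 (I(u) = -3 + 61 = 58)
G = -747 (G = 3 + (10*5)*(-15) = 3 + 50*(-15) = 3 - 750 = -747)
h = -6079785/22075193 (h = (1218 - 747/(-4991))/(58 - 4481) = (1218 - 747*(-1/4991))/(-4423) = (1218 + 747/4991)*(-1/4423) = (6079785/4991)*(-1/4423) = -6079785/22075193 ≈ -0.27541)
1/h = 1/(-6079785/22075193) = -22075193/6079785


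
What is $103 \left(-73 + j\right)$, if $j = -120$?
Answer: $-19879$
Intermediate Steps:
$103 \left(-73 + j\right) = 103 \left(-73 - 120\right) = 103 \left(-193\right) = -19879$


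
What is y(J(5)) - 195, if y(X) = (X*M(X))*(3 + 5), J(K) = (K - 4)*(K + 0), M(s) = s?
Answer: 5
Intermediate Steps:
J(K) = K*(-4 + K) (J(K) = (-4 + K)*K = K*(-4 + K))
y(X) = 8*X**2 (y(X) = (X*X)*(3 + 5) = X**2*8 = 8*X**2)
y(J(5)) - 195 = 8*(5*(-4 + 5))**2 - 195 = 8*(5*1)**2 - 195 = 8*5**2 - 195 = 8*25 - 195 = 200 - 195 = 5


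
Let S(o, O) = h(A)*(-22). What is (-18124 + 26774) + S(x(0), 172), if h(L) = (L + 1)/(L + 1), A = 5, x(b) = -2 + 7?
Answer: 8628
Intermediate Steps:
x(b) = 5
h(L) = 1 (h(L) = (1 + L)/(1 + L) = 1)
S(o, O) = -22 (S(o, O) = 1*(-22) = -22)
(-18124 + 26774) + S(x(0), 172) = (-18124 + 26774) - 22 = 8650 - 22 = 8628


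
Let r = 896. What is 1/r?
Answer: 1/896 ≈ 0.0011161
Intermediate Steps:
1/r = 1/896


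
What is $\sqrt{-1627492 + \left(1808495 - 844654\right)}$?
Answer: $3 i \sqrt{73739} \approx 814.65 i$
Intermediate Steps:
$\sqrt{-1627492 + \left(1808495 - 844654\right)} = \sqrt{-1627492 + 963841} = \sqrt{-663651} = 3 i \sqrt{73739}$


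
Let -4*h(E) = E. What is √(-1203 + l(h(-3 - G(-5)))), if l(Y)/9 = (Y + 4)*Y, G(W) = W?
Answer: 5*I*√195/2 ≈ 34.911*I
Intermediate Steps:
h(E) = -E/4
l(Y) = 9*Y*(4 + Y) (l(Y) = 9*((Y + 4)*Y) = 9*((4 + Y)*Y) = 9*(Y*(4 + Y)) = 9*Y*(4 + Y))
√(-1203 + l(h(-3 - G(-5)))) = √(-1203 + 9*(-(-3 - 1*(-5))/4)*(4 - (-3 - 1*(-5))/4)) = √(-1203 + 9*(-(-3 + 5)/4)*(4 - (-3 + 5)/4)) = √(-1203 + 9*(-¼*2)*(4 - ¼*2)) = √(-1203 + 9*(-½)*(4 - ½)) = √(-1203 + 9*(-½)*(7/2)) = √(-1203 - 63/4) = √(-4875/4) = 5*I*√195/2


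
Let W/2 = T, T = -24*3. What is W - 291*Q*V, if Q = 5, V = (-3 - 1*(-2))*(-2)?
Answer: -3054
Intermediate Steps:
V = 2 (V = (-3 + 2)*(-2) = -1*(-2) = 2)
T = -72
W = -144 (W = 2*(-72) = -144)
W - 291*Q*V = -144 - 1455*2 = -144 - 291*10 = -144 - 2910 = -3054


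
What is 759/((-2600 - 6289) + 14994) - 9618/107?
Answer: -1776869/19795 ≈ -89.764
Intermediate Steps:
759/((-2600 - 6289) + 14994) - 9618/107 = 759/(-8889 + 14994) - 9618*1/107 = 759/6105 - 9618/107 = 759*(1/6105) - 9618/107 = 23/185 - 9618/107 = -1776869/19795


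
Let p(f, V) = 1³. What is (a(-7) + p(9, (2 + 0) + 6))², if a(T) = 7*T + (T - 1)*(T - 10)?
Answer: 7744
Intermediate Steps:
a(T) = 7*T + (-1 + T)*(-10 + T)
p(f, V) = 1
(a(-7) + p(9, (2 + 0) + 6))² = ((10 + (-7)² - 4*(-7)) + 1)² = ((10 + 49 + 28) + 1)² = (87 + 1)² = 88² = 7744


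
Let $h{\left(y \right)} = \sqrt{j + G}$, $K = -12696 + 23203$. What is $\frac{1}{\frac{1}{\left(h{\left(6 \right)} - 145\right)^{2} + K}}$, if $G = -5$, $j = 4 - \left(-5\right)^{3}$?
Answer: $31656 - 580 \sqrt{31} \approx 28427.0$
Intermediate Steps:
$j = 129$ ($j = 4 - -125 = 4 + 125 = 129$)
$K = 10507$
$h{\left(y \right)} = 2 \sqrt{31}$ ($h{\left(y \right)} = \sqrt{129 - 5} = \sqrt{124} = 2 \sqrt{31}$)
$\frac{1}{\frac{1}{\left(h{\left(6 \right)} - 145\right)^{2} + K}} = \frac{1}{\frac{1}{\left(2 \sqrt{31} - 145\right)^{2} + 10507}} = \frac{1}{\frac{1}{\left(-145 + 2 \sqrt{31}\right)^{2} + 10507}} = \frac{1}{\frac{1}{10507 + \left(-145 + 2 \sqrt{31}\right)^{2}}} = 10507 + \left(-145 + 2 \sqrt{31}\right)^{2}$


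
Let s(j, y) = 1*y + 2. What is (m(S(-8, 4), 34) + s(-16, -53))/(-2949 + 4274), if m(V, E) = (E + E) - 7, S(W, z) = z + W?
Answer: 2/265 ≈ 0.0075472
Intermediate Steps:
S(W, z) = W + z
m(V, E) = -7 + 2*E (m(V, E) = 2*E - 7 = -7 + 2*E)
s(j, y) = 2 + y (s(j, y) = y + 2 = 2 + y)
(m(S(-8, 4), 34) + s(-16, -53))/(-2949 + 4274) = ((-7 + 2*34) + (2 - 53))/(-2949 + 4274) = ((-7 + 68) - 51)/1325 = (61 - 51)*(1/1325) = 10*(1/1325) = 2/265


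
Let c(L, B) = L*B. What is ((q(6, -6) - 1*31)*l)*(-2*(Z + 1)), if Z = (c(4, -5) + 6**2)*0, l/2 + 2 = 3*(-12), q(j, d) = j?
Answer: -3800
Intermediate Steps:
c(L, B) = B*L
l = -76 (l = -4 + 2*(3*(-12)) = -4 + 2*(-36) = -4 - 72 = -76)
Z = 0 (Z = (-5*4 + 6**2)*0 = (-20 + 36)*0 = 16*0 = 0)
((q(6, -6) - 1*31)*l)*(-2*(Z + 1)) = ((6 - 1*31)*(-76))*(-2*(0 + 1)) = ((6 - 31)*(-76))*(-2*1) = -25*(-76)*(-2) = 1900*(-2) = -3800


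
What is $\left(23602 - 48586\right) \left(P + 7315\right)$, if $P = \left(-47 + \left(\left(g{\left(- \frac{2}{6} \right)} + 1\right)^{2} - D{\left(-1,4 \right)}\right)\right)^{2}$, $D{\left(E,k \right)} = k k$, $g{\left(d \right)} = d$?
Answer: $- \frac{2524727584}{9} \approx -2.8053 \cdot 10^{8}$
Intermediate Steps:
$D{\left(E,k \right)} = k^{2}$
$P = \frac{316969}{81}$ ($P = \left(-47 + \left(\left(- \frac{2}{6} + 1\right)^{2} - 4^{2}\right)\right)^{2} = \left(-47 + \left(\left(\left(-2\right) \frac{1}{6} + 1\right)^{2} - 16\right)\right)^{2} = \left(-47 - \left(16 - \left(- \frac{1}{3} + 1\right)^{2}\right)\right)^{2} = \left(-47 - \left(16 - \left(\frac{2}{3}\right)^{2}\right)\right)^{2} = \left(-47 + \left(\frac{4}{9} - 16\right)\right)^{2} = \left(-47 - \frac{140}{9}\right)^{2} = \left(- \frac{563}{9}\right)^{2} = \frac{316969}{81} \approx 3913.2$)
$\left(23602 - 48586\right) \left(P + 7315\right) = \left(23602 - 48586\right) \left(\frac{316969}{81} + 7315\right) = \left(-24984\right) \frac{909484}{81} = - \frac{2524727584}{9}$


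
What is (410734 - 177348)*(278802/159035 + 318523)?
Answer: 11822537538396302/159035 ≈ 7.4339e+10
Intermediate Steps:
(410734 - 177348)*(278802/159035 + 318523) = 233386*(278802*(1/159035) + 318523) = 233386*(278802/159035 + 318523) = 233386*(50656584107/159035) = 11822537538396302/159035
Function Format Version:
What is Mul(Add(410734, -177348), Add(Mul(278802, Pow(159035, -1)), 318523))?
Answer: Rational(11822537538396302, 159035) ≈ 7.4339e+10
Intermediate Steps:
Mul(Add(410734, -177348), Add(Mul(278802, Pow(159035, -1)), 318523)) = Mul(233386, Add(Mul(278802, Rational(1, 159035)), 318523)) = Mul(233386, Add(Rational(278802, 159035), 318523)) = Mul(233386, Rational(50656584107, 159035)) = Rational(11822537538396302, 159035)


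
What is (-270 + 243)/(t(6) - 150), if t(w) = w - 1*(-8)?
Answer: 27/136 ≈ 0.19853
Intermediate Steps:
t(w) = 8 + w (t(w) = w + 8 = 8 + w)
(-270 + 243)/(t(6) - 150) = (-270 + 243)/((8 + 6) - 150) = -27/(14 - 150) = -27/(-136) = -27*(-1/136) = 27/136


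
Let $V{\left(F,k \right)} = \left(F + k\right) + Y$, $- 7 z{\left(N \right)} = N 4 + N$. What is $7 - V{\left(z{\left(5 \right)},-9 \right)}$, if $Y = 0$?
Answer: $\frac{137}{7} \approx 19.571$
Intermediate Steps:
$z{\left(N \right)} = - \frac{5 N}{7}$ ($z{\left(N \right)} = - \frac{N 4 + N}{7} = - \frac{4 N + N}{7} = - \frac{5 N}{7}$)
$V{\left(F,k \right)} = F + k$ ($V{\left(F,k \right)} = \left(F + k\right) + 0 = F + k$)
$7 - V{\left(z{\left(5 \right)},-9 \right)} = 7 - \left(\left(- \frac{5}{7}\right) 5 - 9\right) = 7 - \left(- \frac{25}{7} - 9\right) = 7 - - \frac{88}{7} = 7 + \frac{88}{7} = \frac{137}{7}$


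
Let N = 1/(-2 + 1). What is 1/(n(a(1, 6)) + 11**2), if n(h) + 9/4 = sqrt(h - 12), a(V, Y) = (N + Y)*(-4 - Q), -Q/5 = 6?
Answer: 1900/223737 - 16*sqrt(118)/223737 ≈ 0.0077153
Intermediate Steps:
Q = -30 (Q = -5*6 = -30)
N = -1 (N = 1/(-1) = -1)
a(V, Y) = -26 + 26*Y (a(V, Y) = (-1 + Y)*(-4 - 1*(-30)) = (-1 + Y)*(-4 + 30) = (-1 + Y)*26 = -26 + 26*Y)
n(h) = -9/4 + sqrt(-12 + h) (n(h) = -9/4 + sqrt(h - 12) = -9/4 + sqrt(-12 + h))
1/(n(a(1, 6)) + 11**2) = 1/((-9/4 + sqrt(-12 + (-26 + 26*6))) + 11**2) = 1/((-9/4 + sqrt(-12 + (-26 + 156))) + 121) = 1/((-9/4 + sqrt(-12 + 130)) + 121) = 1/((-9/4 + sqrt(118)) + 121) = 1/(475/4 + sqrt(118))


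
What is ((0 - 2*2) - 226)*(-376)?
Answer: 86480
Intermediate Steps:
((0 - 2*2) - 226)*(-376) = ((0 - 4) - 226)*(-376) = (-4 - 226)*(-376) = -230*(-376) = 86480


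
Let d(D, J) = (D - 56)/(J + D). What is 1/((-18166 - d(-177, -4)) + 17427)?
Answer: -181/133992 ≈ -0.0013508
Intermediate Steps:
d(D, J) = (-56 + D)/(D + J)
1/((-18166 - d(-177, -4)) + 17427) = 1/((-18166 - (-56 - 177)/(-177 - 4)) + 17427) = 1/((-18166 - (-233)/(-181)) + 17427) = 1/((-18166 - (-1)*(-233)/181) + 17427) = 1/((-18166 - 1*233/181) + 17427) = 1/((-18166 - 233/181) + 17427) = 1/(-3288279/181 + 17427) = 1/(-133992/181) = -181/133992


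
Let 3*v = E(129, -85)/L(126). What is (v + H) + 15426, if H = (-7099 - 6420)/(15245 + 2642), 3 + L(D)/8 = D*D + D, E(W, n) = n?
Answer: 105943332319373/6868178712 ≈ 15425.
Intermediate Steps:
L(D) = -24 + 8*D + 8*D**2 (L(D) = -24 + 8*(D*D + D) = -24 + 8*(D**2 + D) = -24 + 8*(D + D**2) = -24 + (8*D + 8*D**2) = -24 + 8*D + 8*D**2)
H = -13519/17887 ≈ -0.75580
v = -85/383976 (v = (-85/(-24 + 8*126 + 8*126**2))/3 = (-85/(-24 + 1008 + 8*15876))/3 = (-85/(-24 + 1008 + 127008))/3 = (-85/127992)/3 = (-85*1/127992)/3 = (1/3)*(-85/127992) = -85/383976 ≈ -0.00022137)
(v + H) + 15426 = (-85/383976 - 13519/17887) + 15426 = -5192491939/6868178712 + 15426 = 105943332319373/6868178712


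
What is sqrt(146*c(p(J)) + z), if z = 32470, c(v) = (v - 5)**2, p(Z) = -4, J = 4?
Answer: 14*sqrt(226) ≈ 210.47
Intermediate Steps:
c(v) = (-5 + v)**2
sqrt(146*c(p(J)) + z) = sqrt(146*(-5 - 4)**2 + 32470) = sqrt(146*(-9)**2 + 32470) = sqrt(146*81 + 32470) = sqrt(11826 + 32470) = sqrt(44296) = 14*sqrt(226)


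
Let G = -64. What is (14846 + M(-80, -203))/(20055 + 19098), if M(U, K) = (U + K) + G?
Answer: 4833/13051 ≈ 0.37032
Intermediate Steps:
M(U, K) = -64 + K + U (M(U, K) = (U + K) - 64 = (K + U) - 64 = -64 + K + U)
(14846 + M(-80, -203))/(20055 + 19098) = (14846 + (-64 - 203 - 80))/(20055 + 19098) = (14846 - 347)/39153 = 14499*(1/39153) = 4833/13051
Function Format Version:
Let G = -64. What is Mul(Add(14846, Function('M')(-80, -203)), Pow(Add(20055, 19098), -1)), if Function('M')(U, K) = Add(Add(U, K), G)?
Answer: Rational(4833, 13051) ≈ 0.37032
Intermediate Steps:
Function('M')(U, K) = Add(-64, K, U) (Function('M')(U, K) = Add(Add(U, K), -64) = Add(Add(K, U), -64) = Add(-64, K, U))
Mul(Add(14846, Function('M')(-80, -203)), Pow(Add(20055, 19098), -1)) = Mul(Add(14846, Add(-64, -203, -80)), Pow(Add(20055, 19098), -1)) = Mul(Add(14846, -347), Pow(39153, -1)) = Mul(14499, Rational(1, 39153)) = Rational(4833, 13051)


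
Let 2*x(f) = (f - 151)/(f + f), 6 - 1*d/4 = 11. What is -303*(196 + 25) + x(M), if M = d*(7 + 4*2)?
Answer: -80355149/1200 ≈ -66963.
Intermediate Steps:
d = -20 (d = 24 - 4*11 = 24 - 44 = -20)
M = -300 (M = -20*(7 + 4*2) = -20*(7 + 8) = -20*15 = -300)
x(f) = (-151 + f)/(4*f) (x(f) = ((f - 151)/(f + f))/2 = ((-151 + f)/((2*f)))/2 = ((-151 + f)*(1/(2*f)))/2 = ((-151 + f)/(2*f))/2 = (-151 + f)/(4*f))
-303*(196 + 25) + x(M) = -303*(196 + 25) + (¼)*(-151 - 300)/(-300) = -303*221 + (¼)*(-1/300)*(-451) = -66963 + 451/1200 = -80355149/1200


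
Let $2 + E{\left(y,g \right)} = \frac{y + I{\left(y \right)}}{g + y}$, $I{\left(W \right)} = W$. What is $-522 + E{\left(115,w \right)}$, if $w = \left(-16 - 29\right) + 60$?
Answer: $- \frac{6789}{13} \approx -522.23$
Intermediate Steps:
$w = 15$ ($w = -45 + 60 = 15$)
$E{\left(y,g \right)} = -2 + \frac{2 y}{g + y}$ ($E{\left(y,g \right)} = -2 + \frac{y + y}{g + y} = -2 + \frac{2 y}{g + y}$)
$-522 + E{\left(115,w \right)} = -522 - \frac{30}{15 + 115} = -522 - \frac{30}{130} = -522 - 30 \cdot \frac{1}{130} = -522 - \frac{3}{13} = - \frac{6789}{13}$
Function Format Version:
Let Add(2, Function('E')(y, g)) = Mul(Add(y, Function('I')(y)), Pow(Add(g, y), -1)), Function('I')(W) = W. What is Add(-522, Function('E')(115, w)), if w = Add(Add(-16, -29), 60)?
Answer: Rational(-6789, 13) ≈ -522.23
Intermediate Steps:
w = 15 (w = Add(-45, 60) = 15)
Function('E')(y, g) = Add(-2, Mul(2, y, Pow(Add(g, y), -1))) (Function('E')(y, g) = Add(-2, Mul(Add(y, y), Pow(Add(g, y), -1))) = Add(-2, Mul(Mul(2, y), Pow(Add(g, y), -1))) = Add(-2, Mul(2, y, Pow(Add(g, y), -1))))
Add(-522, Function('E')(115, w)) = Add(-522, Mul(-2, 15, Pow(Add(15, 115), -1))) = Add(-522, Mul(-2, 15, Pow(130, -1))) = Add(-522, Mul(-2, 15, Rational(1, 130))) = Add(-522, Rational(-3, 13)) = Rational(-6789, 13)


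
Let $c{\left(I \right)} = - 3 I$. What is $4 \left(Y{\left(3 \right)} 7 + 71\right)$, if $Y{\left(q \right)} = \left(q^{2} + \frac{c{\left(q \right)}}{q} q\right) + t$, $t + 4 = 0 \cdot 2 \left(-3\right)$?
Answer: $172$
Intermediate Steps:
$t = -4$ ($t = -4 + 0 \cdot 2 \left(-3\right) = -4 + 0 \left(-3\right) = -4 + 0 = -4$)
$Y{\left(q \right)} = -4 + q^{2} - 3 q$ ($Y{\left(q \right)} = \left(q^{2} + \frac{\left(-3\right) q}{q} q\right) - 4 = \left(q^{2} - 3 q\right) - 4 = -4 + q^{2} - 3 q$)
$4 \left(Y{\left(3 \right)} 7 + 71\right) = 4 \left(\left(-4 + 3^{2} - 9\right) 7 + 71\right) = 4 \left(\left(-4 + 9 - 9\right) 7 + 71\right) = 4 \left(\left(-4\right) 7 + 71\right) = 4 \left(-28 + 71\right) = 4 \cdot 43 = 172$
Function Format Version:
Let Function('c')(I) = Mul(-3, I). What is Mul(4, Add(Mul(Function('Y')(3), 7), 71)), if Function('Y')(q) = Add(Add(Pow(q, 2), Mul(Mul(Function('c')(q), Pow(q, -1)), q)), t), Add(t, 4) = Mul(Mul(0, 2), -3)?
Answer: 172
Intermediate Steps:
t = -4 (t = Add(-4, Mul(Mul(0, 2), -3)) = Add(-4, Mul(0, -3)) = Add(-4, 0) = -4)
Function('Y')(q) = Add(-4, Pow(q, 2), Mul(-3, q)) (Function('Y')(q) = Add(Add(Pow(q, 2), Mul(Mul(Mul(-3, q), Pow(q, -1)), q)), -4) = Add(Add(Pow(q, 2), Mul(-3, q)), -4) = Add(-4, Pow(q, 2), Mul(-3, q)))
Mul(4, Add(Mul(Function('Y')(3), 7), 71)) = Mul(4, Add(Mul(Add(-4, Pow(3, 2), Mul(-3, 3)), 7), 71)) = Mul(4, Add(Mul(Add(-4, 9, -9), 7), 71)) = Mul(4, Add(Mul(-4, 7), 71)) = Mul(4, Add(-28, 71)) = Mul(4, 43) = 172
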